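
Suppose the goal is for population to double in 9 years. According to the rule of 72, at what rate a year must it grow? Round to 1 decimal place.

72 / 9 ≈ 8.00, so about 8.0% a year.

roughly 8.0% a year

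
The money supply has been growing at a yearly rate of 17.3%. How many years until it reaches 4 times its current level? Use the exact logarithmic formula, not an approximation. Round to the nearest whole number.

t = ln(4) / ln(1 + 0.173) = 1.3863 / 0.159565 ≈ 8.69.
≈ 9 years.

9 years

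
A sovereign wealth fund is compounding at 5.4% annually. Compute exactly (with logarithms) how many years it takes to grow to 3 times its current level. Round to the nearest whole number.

t = ln(3) / ln(1 + 0.054) = 1.0986 / 0.052592 ≈ 20.89.
≈ 21 years.

21 years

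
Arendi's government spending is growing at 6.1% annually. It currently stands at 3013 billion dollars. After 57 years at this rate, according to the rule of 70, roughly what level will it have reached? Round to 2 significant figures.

≈ 94000 billion dollars

Doubling time ≈ 70/6.1 = 11.48 years.
57 years is 57/11.48 ≈ 4.97 doublings, a factor of 2^4.97 ≈ 31.34.
3013 × 31.34 ≈ 94000 billion dollars.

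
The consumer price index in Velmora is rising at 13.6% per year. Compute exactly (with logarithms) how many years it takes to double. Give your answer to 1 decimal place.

5.4 years

t = ln(2) / ln(1 + 0.136) = 0.6931 / 0.127513 ≈ 5.44.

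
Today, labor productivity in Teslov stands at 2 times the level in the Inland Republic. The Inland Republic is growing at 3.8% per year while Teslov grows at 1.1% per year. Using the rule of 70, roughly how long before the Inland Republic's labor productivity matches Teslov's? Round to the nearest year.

roughly 26 years

What matters is the difference: 2.7 pp.
Rule of 70 on the gap: the ratio halves every 70/2.7 ≈ 25.93 years.
A 2 times gap closes after 1 halving: 1 × 25.93 ≈ 26 years.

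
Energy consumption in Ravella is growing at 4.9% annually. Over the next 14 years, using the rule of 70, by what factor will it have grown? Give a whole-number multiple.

Doubling time ≈ 70/4.9 = 14.29 years.
14/14.29 ≈ 1 doubling, so about 2^1 = 2×.

around 2 times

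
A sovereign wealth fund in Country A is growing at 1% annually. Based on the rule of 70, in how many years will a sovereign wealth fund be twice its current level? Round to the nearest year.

At 1%, doubling takes about 70/1 = 70.00 years.

roughly 70 years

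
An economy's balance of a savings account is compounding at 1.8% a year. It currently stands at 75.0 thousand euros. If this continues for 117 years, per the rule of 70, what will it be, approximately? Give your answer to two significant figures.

roughly 600 thousand euros

Doubling time ≈ 70/1.8 = 38.89 years.
117 years is 117/38.89 ≈ 3.01 doublings, a factor of 2^3.01 ≈ 8.06.
75.0 × 8.06 ≈ 600 thousand euros.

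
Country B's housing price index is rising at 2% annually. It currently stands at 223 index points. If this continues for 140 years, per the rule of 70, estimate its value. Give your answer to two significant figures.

Doubling time ≈ 70/2 = 35.00 years.
140 years is 140/35.00 ≈ 4.00 doublings, a factor of 2^4.00 ≈ 16.00.
223 × 16.00 ≈ 3600 index points.

3600 index points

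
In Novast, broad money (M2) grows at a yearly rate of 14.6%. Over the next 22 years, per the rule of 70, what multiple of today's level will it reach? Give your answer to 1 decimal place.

about 24.1 times

Doubles every ≈ 4.79 years (70/14.6).
22 years is 4.59 doublings; 2^4.59 ≈ 24.1×.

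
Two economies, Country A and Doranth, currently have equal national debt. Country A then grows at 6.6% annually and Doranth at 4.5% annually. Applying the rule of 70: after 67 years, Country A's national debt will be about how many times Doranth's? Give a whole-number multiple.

≈ 4 times

Country A pulls ahead at 2.1 pp per year, so the ratio doubles every 70/2.1 ≈ 33.33 years.
In 67 years that's 2.01 doublings: 2^2.01 ≈ 4.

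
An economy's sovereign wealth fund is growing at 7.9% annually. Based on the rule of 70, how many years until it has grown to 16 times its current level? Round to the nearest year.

One doubling takes 70/7.9 = 8.86 years.
16× is 4 doublings, so 4 × 8.86 ≈ 35 years.

approximately 35 years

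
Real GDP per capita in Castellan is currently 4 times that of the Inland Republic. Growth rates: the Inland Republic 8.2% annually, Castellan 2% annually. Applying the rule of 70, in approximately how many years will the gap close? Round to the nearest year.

roughly 23 years

What matters is the difference: 6.2 pp.
Rule of 70 on the gap: the ratio halves every 70/6.2 ≈ 11.29 years.
A 4 times gap closes after 2 halvings: 2 × 11.29 ≈ 23 years.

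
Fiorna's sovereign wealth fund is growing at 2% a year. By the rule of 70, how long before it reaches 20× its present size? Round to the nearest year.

≈ 151 years

At 2% it doubles every 70/2 ≈ 35.00 years.
Reaching 20× takes log₂(20) ≈ 4.32 doublings.
4.32 × 35.00 ≈ 151 years.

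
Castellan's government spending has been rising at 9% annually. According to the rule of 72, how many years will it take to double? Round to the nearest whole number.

about 8 years

Doubling time ≈ 72 / 9 = 8.00 years.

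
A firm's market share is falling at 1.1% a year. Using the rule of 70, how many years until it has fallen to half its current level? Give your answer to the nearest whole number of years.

about 64 years

The rule works in reverse for decay: 70/1.1 ≈ 63.64 years to halve.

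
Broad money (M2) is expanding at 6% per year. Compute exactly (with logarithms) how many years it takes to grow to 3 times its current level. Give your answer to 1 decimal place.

t = ln(3) / ln(1 + 0.06) = 1.0986 / 0.058269 ≈ 18.85.

18.9 years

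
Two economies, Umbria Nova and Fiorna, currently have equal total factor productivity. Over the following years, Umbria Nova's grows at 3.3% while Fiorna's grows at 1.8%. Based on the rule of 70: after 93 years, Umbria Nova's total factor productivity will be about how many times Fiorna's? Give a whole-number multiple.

roughly 4 times

Only the 1.5-point difference matters.
70/1.5 ≈ 46.67 years per doubling of the ratio; 93 years gives 1.99 doublings, so ≈ 4×.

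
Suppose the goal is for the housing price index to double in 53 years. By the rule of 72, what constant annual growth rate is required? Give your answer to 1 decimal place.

72 / 53 ≈ 1.36, so about 1.4% annually.

around 1.4%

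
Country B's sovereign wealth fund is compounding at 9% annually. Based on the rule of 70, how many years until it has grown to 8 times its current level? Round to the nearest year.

One doubling takes 70/9 = 7.78 years.
8 = 2^3, so 3 doublings → 23 years.

approximately 23 years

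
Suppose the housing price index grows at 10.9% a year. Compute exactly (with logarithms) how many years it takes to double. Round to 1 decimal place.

6.7 years

t = ln(2) / ln(1 + 0.109) = 0.6931 / 0.103459 ≈ 6.70.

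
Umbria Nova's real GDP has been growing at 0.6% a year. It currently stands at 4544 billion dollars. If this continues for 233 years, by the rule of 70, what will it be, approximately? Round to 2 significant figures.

about 18000 billion dollars

It doubles every 70/0.6 ≈ 116.67 years, so 233 years is 2.00 doublings.
2^2.00 ≈ 4.00; 4544 × 4.00 ≈ 18000 billion dollars.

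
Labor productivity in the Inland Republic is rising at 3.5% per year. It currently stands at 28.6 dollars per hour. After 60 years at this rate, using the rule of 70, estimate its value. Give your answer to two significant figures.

approximately 230 dollars per hour

Doubling time ≈ 70/3.5 = 20.00 years.
60 years is 60/20.00 ≈ 3.00 doublings, a factor of 2^3.00 ≈ 8.00.
28.6 × 8.00 ≈ 230 dollars per hour.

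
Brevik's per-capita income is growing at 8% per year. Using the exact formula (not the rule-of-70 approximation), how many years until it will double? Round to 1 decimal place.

9.0 years

t = ln(2) / ln(1 + 0.08) = 0.6931 / 0.076961 ≈ 9.01.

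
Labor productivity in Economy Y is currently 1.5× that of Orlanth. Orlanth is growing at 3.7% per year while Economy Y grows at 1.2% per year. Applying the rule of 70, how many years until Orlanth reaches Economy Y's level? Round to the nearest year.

around 16 years

Orlanth gains on Economy Y at 3.7% − 1.2% = 2.5 points a year.
At that relative rate the gap halves every 70/2.5 ≈ 28.00 years.
A 1.5× gap takes log₂(1.5) ≈ 0.58 halvings to close: 0.58 × 28.00 ≈ 16 years.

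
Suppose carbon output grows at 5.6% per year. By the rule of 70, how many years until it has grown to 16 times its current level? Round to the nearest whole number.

≈ 50 years

One doubling takes 70/5.6 = 12.50 years.
16× is 4 doublings, so 4 × 12.50 ≈ 50 years.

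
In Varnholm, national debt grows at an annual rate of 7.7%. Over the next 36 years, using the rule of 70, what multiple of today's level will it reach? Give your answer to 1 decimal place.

Doubling time ≈ 70/7.7 = 9.09 years.
36 years / 9.09 ≈ 3.96 doublings → factor 2^3.96 ≈ 15.6.

around 15.6 times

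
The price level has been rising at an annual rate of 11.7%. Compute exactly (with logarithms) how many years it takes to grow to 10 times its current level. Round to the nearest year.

t = ln(10) / ln(1 + 0.117) = 2.3026 / 0.110647 ≈ 20.81.
≈ 21 years.

21 years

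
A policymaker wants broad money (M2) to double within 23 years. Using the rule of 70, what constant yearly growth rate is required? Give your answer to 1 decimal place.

roughly 3.0%

70 / 23 ≈ 3.04, so about 3.0% per year.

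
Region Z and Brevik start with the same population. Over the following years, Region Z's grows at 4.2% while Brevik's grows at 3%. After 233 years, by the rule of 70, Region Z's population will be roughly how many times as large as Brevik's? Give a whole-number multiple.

Rate gap = 4.2% − 3% = 1.2 points.
The ratio doubles every 70/1.2 ≈ 58.33 years.
233/58.33 ≈ 3.99 doublings → ratio ≈ 2^3.99 ≈ 16.

around 16 times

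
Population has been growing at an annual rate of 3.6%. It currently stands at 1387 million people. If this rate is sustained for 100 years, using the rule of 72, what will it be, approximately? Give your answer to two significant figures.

It doubles every 72/3.6 ≈ 20.00 years, so 100 years is 5.00 doublings.
2^5.00 ≈ 32.00; 1387 × 32.00 ≈ 44000 million people.

44000 million people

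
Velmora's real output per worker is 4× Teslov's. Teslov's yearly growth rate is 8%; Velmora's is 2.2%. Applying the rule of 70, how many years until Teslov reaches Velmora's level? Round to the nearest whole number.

The growth-rate gap is 8% − 2.2% = 5.8 percentage points.
So the ratio between them halves every 70/5.8 ≈ 12.07 years.
A 4× gap closes after 2 halvings: 2 × 12.07 ≈ 24 years.

≈ 24 years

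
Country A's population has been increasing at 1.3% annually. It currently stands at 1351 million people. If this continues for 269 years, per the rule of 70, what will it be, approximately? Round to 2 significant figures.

≈ 43000 million people

Doubling time ≈ 70/1.3 = 53.85 years.
269 years is 269/53.85 ≈ 5.00 doublings, a factor of 2^5.00 ≈ 32.00.
1351 × 32.00 ≈ 43000 million people.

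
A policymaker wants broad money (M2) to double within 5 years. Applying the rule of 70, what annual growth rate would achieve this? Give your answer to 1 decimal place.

70 / 5 ≈ 14.00, so about 14.0% annually.

14.0%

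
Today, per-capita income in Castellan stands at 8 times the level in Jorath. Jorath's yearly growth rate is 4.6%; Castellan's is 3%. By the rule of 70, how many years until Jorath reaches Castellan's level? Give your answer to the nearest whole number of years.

approximately 131 years

The growth-rate gap is 4.6% − 3% = 1.6 percentage points.
So the ratio between them halves every 70/1.6 ≈ 43.75 years.
An 8 times gap closes after 3 halvings: 3 × 43.75 ≈ 131 years.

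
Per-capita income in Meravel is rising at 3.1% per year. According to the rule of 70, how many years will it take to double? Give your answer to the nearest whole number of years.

At 3.1%, doubling takes about 70/3.1 = 22.58 years.

approximately 23 years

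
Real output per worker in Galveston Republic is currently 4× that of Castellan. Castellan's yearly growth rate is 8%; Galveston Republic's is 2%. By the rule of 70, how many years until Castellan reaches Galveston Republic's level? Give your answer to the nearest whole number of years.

≈ 23 years

What matters is the difference: 6 pp.
Rule of 70 on the gap: the ratio halves every 70/6 ≈ 11.67 years.
A 4× gap closes after 2 halvings: 2 × 11.67 ≈ 23 years.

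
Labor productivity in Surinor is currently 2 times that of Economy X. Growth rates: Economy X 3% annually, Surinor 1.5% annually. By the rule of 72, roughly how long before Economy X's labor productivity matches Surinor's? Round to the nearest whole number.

Economy X gains on Surinor at 3% − 1.5% = 1.5 points a year.
At that relative rate the gap halves every 72/1.5 ≈ 48.00 years.
A 2 times gap closes after 1 halving: 1 × 48.00 ≈ 48 years.

approximately 48 years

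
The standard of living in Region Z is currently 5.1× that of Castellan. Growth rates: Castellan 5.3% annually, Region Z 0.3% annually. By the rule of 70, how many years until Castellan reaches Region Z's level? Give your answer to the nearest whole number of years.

The growth-rate gap is 5.3% − 0.3% = 5 percentage points.
So the ratio between them halves every 70/5 ≈ 14.00 years.
A 5.1× gap takes log₂(5.1) ≈ 2.35 halvings to close: 2.35 × 14.00 ≈ 33 years.

about 33 years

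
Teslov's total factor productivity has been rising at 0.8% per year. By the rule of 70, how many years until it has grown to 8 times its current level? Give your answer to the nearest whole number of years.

At 0.8% it doubles every 70/0.8 ≈ 87.50 years.
Getting to 8× needs 3 doublings: 3 × 87.50 ≈ 263 years.

approximately 263 years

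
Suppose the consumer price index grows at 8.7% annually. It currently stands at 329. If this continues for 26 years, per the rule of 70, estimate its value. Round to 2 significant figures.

approximately 3100

It doubles every 70/8.7 ≈ 8.05 years, so 26 years is 3.23 doublings.
2^3.23 ≈ 9.38; 329 × 9.38 ≈ 3100.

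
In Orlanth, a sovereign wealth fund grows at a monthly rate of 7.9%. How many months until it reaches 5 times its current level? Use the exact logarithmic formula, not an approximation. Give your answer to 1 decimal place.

21.2 months

t = ln(5) / ln(1 + 0.079) = 1.6094 / 0.076035 ≈ 21.17.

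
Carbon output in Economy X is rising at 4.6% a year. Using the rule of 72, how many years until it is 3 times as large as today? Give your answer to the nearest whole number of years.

Doubling time ≈ 72/4.6 = 15.65 years.
Reaching 3× takes log₂(3) ≈ 1.58 doublings.
1.58 × 15.65 ≈ 25 years.

around 25 years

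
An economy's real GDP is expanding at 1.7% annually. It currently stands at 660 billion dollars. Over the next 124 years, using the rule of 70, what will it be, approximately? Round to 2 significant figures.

≈ 5300 billion dollars

Doubling time ≈ 70/1.7 = 41.18 years.
124 years is 124/41.18 ≈ 3.01 doublings, a factor of 2^3.01 ≈ 8.06.
660 × 8.06 ≈ 5300 billion dollars.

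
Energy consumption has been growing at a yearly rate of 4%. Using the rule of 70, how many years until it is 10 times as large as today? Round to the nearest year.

Doubling time ≈ 70/4 = 17.50 years.
Reaching 10× takes log₂(10) ≈ 3.32 doublings.
3.32 × 17.50 ≈ 58 years.

around 58 years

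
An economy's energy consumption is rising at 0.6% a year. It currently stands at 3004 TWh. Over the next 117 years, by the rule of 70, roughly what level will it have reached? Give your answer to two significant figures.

6000 TWh

Doubling time ≈ 70/0.6 = 116.67 years.
117 years is 117/116.67 ≈ 1.00 doublings, a factor of 2^1.00 ≈ 2.00.
3004 × 2.00 ≈ 6000 TWh.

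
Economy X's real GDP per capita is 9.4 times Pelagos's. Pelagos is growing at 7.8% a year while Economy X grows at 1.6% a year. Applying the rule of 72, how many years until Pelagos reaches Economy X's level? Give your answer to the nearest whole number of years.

≈ 38 years

The growth-rate gap is 7.8% − 1.6% = 6.2 percentage points.
So the ratio between them halves every 72/6.2 ≈ 11.61 years.
A 9.4 times gap takes log₂(9.4) ≈ 3.23 halvings to close: 3.23 × 11.61 ≈ 38 years.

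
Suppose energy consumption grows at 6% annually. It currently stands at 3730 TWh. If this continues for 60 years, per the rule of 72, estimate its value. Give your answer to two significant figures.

≈ 120000 TWh

Doubling time ≈ 72/6 = 12.00 years.
60 years is 60/12.00 ≈ 5.00 doublings, a factor of 2^5.00 ≈ 32.00.
3730 × 32.00 ≈ 120000 TWh.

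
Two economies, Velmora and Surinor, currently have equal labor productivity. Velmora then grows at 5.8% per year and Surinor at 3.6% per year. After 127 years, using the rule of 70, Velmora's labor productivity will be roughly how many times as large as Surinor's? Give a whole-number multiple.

around 16 times

Rate gap = 5.8% − 3.6% = 2.2 points.
The ratio doubles every 70/2.2 ≈ 31.82 years.
127/31.82 ≈ 3.99 doublings → ratio ≈ 2^3.99 ≈ 16.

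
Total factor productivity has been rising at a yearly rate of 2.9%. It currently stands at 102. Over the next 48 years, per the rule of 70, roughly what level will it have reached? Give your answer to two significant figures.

Doubling time ≈ 70/2.9 = 24.14 years.
48 years is 48/24.14 ≈ 1.99 doublings, a factor of 2^1.99 ≈ 3.97.
102 × 3.97 ≈ 400.

approximately 400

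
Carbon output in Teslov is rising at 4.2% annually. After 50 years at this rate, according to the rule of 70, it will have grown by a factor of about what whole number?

approximately 8 times

70/4.2 ≈ 16.67 years per doubling.
50 years fits 3 doublings: 2^3 = 8.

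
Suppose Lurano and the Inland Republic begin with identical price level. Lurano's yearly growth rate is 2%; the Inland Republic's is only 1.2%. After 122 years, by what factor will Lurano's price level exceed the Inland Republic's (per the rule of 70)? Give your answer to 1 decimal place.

about 2.6 times

Lurano pulls ahead at 0.8 pp per year, so the ratio doubles every 70/0.8 ≈ 87.50 years.
In 122 years that's 1.39 doublings: 2^1.39 ≈ 2.6.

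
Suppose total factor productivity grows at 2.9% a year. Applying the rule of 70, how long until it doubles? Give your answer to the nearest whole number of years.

approximately 24 years

Doubling time ≈ 70 / 2.9 = 24.14 years.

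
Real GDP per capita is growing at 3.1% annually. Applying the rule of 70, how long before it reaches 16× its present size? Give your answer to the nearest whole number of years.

about 90 years

At 3.1% it doubles every 70/3.1 ≈ 22.58 years.
Getting to 16× needs 4 doublings: 4 × 22.58 ≈ 90 years.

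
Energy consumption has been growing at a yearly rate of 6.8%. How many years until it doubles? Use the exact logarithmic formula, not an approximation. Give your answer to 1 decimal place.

t = ln(2) / ln(1 + 0.068) = 0.6931 / 0.065788 ≈ 10.54.

10.5 years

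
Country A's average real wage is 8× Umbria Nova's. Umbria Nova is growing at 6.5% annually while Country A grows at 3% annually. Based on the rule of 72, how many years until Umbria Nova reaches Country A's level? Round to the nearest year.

What matters is the difference: 3.5 pp.
Rule of 72 on the gap: the ratio halves every 72/3.5 ≈ 20.57 years.
An 8× gap closes after 3 halvings: 3 × 20.57 ≈ 62 years.

about 62 years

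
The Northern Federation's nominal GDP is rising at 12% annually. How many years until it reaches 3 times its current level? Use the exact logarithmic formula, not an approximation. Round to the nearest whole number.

t = ln(3) / ln(1 + 0.12) = 1.0986 / 0.113329 ≈ 9.69.
≈ 10 years.

10 years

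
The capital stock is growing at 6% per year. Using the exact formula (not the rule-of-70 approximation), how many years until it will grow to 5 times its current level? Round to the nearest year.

28 years

t = ln(5) / ln(1 + 0.06) = 1.6094 / 0.058269 ≈ 27.62.
≈ 28 years.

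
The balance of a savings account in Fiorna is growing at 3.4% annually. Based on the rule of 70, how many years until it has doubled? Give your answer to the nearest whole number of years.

about 21 years

70/3.4 ≈ 20.59, so it doubles roughly every 21 years.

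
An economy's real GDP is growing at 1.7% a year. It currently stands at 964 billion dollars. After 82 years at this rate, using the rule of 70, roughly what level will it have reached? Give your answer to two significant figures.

roughly 3800 billion dollars

Doubling time ≈ 70/1.7 = 41.18 years.
82 years is 82/41.18 ≈ 1.99 doublings, a factor of 2^1.99 ≈ 3.97.
964 × 3.97 ≈ 3800 billion dollars.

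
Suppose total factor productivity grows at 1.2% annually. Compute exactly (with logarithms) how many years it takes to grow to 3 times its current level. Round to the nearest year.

t = ln(3) / ln(1 + 0.012) = 1.0986 / 0.011929 ≈ 92.09.
≈ 92 years.

92 years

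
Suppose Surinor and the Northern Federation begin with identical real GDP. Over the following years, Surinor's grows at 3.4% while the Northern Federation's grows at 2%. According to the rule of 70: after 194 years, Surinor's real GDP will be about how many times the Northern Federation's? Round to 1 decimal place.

Only the 1.4-point difference matters.
70/1.4 ≈ 50.00 years per doubling of the ratio; 194 years gives 3.88 doublings, so ≈ 14.7×.

≈ 14.7 times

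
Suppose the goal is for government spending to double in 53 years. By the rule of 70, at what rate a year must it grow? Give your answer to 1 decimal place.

70 / 53 ≈ 1.32, so about 1.3% a year.

about 1.3%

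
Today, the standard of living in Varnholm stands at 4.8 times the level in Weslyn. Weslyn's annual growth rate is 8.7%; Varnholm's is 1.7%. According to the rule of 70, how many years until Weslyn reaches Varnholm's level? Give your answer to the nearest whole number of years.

approximately 23 years

What matters is the difference: 7 pp.
Rule of 70 on the gap: the ratio halves every 70/7 ≈ 10.00 years.
A 4.8 times gap takes log₂(4.8) ≈ 2.26 halvings to close: 2.26 × 10.00 ≈ 23 years.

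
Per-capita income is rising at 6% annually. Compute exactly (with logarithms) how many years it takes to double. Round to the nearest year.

12 years

t = ln(2) / ln(1 + 0.06) = 0.6931 / 0.058269 ≈ 11.89.
≈ 12 years.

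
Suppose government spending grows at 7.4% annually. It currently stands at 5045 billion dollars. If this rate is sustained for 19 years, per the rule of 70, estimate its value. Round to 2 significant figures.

≈ 20000 billion dollars

Doubling time ≈ 70/7.4 = 9.46 years.
19 years is 19/9.46 ≈ 2.01 doublings, a factor of 2^2.01 ≈ 4.03.
5045 × 4.03 ≈ 20000 billion dollars.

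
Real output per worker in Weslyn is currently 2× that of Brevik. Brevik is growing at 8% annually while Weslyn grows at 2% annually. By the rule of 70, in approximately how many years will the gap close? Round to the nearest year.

What matters is the difference: 6 pp.
Rule of 70 on the gap: the ratio halves every 70/6 ≈ 11.67 years.
A 2× gap closes after 1 halving: 1 × 11.67 ≈ 12 years.

about 12 years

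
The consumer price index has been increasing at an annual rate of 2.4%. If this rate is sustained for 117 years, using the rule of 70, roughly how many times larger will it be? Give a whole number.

roughly 16 times

70/2.4 ≈ 29.17 years per doubling.
117 years fits 4 doublings: 2^4 = 16.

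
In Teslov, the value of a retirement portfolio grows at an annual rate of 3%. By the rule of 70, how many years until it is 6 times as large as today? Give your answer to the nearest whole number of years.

60 years

One doubling takes 70/3 = 23.33 years.
Reaching 6× takes log₂(6) ≈ 2.58 doublings.
2.58 × 23.33 ≈ 60 years.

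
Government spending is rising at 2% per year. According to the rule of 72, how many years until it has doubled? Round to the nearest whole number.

approximately 36 years

At 2%, doubling takes about 72/2 = 36.00 years.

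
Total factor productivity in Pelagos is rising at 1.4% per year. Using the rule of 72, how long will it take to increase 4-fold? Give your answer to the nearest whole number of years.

One doubling takes 72/1.4 = 51.43 years.
4× is 2 doublings, so 2 × 51.43 ≈ 103 years.

≈ 103 years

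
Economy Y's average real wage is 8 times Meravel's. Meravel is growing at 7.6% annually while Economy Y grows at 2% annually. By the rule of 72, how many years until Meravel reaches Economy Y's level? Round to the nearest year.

Meravel gains on Economy Y at 7.6% − 2% = 5.6 points a year.
At that relative rate the gap halves every 72/5.6 ≈ 12.86 years.
An 8 times gap closes after 3 halvings: 3 × 12.86 ≈ 39 years.

roughly 39 years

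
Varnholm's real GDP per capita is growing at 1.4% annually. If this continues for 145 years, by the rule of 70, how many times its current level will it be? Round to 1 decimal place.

7.5 times

Doubles every ≈ 50.00 years (70/1.4).
145 years is 2.90 doublings; 2^2.90 ≈ 7.5×.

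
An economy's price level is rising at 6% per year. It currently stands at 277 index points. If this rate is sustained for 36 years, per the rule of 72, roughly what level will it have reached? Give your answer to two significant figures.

about 2200 index points

It doubles every 72/6 ≈ 12.00 years, so 36 years is 3.00 doublings.
2^3.00 ≈ 8.00; 277 × 8.00 ≈ 2200 index points.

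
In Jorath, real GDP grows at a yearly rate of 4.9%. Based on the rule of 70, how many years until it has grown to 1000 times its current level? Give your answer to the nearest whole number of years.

≈ 142 years

Doubling time ≈ 70/4.9 = 14.29 years.
Reaching 1000× takes log₂(1000) ≈ 9.97 doublings.
9.97 × 14.29 ≈ 142 years.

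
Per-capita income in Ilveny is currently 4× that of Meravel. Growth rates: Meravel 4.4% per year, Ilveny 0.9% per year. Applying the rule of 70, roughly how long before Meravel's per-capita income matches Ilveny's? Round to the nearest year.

Meravel gains on Ilveny at 4.4% − 0.9% = 3.5 points a year.
At that relative rate the gap halves every 70/3.5 ≈ 20.00 years.
A 4× gap closes after 2 halvings: 2 × 20.00 ≈ 40 years.

roughly 40 years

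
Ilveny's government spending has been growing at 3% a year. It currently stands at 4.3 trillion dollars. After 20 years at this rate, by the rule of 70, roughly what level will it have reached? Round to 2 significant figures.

7.8 trillion dollars

It doubles every 70/3 ≈ 23.33 years, so 20 years is 0.86 doublings.
2^0.86 ≈ 1.82; 4.3 × 1.82 ≈ 7.8 trillion dollars.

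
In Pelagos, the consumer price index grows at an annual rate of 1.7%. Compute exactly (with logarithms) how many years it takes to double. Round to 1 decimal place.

t = ln(2) / ln(1 + 0.017) = 0.6931 / 0.016857 ≈ 41.12.

41.1 years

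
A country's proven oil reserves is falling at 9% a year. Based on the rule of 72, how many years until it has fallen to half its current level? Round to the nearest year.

8 years

Halving time ≈ 72 / 9 = 8.00 → 8 years.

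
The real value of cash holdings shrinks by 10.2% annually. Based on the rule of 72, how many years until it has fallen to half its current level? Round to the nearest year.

Falling at 10.2%, it halves about every 72/10.2 = 7.06 years.

around 7 years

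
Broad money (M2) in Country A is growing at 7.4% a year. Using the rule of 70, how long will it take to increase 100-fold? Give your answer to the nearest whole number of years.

Doubling time ≈ 70/7.4 = 9.46 years.
Reaching 100× takes log₂(100) ≈ 6.64 doublings.
6.64 × 9.46 ≈ 63 years.

≈ 63 years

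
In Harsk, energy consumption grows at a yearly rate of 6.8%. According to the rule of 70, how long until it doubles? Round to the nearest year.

around 10 years

Doubling time ≈ 70 / 6.8 = 10.29 years.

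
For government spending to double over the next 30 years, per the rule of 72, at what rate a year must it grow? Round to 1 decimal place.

72 / 30 ≈ 2.40, so about 2.4% a year.

roughly 2.4%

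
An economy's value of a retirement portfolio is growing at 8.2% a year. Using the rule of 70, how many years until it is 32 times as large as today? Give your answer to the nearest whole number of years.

Doubling time ≈ 70/8.2 = 8.54 years.
32× is 5 doublings, so 5 × 8.54 ≈ 43 years.

≈ 43 years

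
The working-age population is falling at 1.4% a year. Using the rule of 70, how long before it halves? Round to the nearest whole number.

roughly 50 years

Falling at 1.4%, it halves about every 70/1.4 = 50.00 years.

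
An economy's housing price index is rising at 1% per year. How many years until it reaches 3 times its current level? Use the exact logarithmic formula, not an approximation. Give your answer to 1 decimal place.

110.4 years

t = ln(3) / ln(1 + 0.01) = 1.0986 / 0.009950 ≈ 110.41.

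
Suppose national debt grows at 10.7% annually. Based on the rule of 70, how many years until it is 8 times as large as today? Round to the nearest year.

Doubling time ≈ 70/10.7 = 6.54 years.
8× is 3 doublings, so 3 × 6.54 ≈ 20 years.

around 20 years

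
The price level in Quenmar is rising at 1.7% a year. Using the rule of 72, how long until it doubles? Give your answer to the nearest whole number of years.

72/1.7 ≈ 42.35, so it doubles roughly every 42 years.

approximately 42 years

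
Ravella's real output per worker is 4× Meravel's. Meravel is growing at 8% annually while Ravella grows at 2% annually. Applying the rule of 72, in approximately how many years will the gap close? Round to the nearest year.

24 years

The growth-rate gap is 8% − 2% = 6 percentage points.
So the ratio between them halves every 72/6 ≈ 12.00 years.
A 4× gap closes after 2 halvings: 2 × 12.00 ≈ 24 years.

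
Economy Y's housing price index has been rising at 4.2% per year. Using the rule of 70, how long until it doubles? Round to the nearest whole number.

At 4.2%, doubling takes about 70/4.2 = 16.67 years.

roughly 17 years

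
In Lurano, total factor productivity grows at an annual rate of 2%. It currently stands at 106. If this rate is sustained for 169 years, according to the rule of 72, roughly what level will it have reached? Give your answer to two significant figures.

2700

It doubles every 72/2 ≈ 36.00 years, so 169 years is 4.69 doublings.
2^4.69 ≈ 25.81; 106 × 25.81 ≈ 2700.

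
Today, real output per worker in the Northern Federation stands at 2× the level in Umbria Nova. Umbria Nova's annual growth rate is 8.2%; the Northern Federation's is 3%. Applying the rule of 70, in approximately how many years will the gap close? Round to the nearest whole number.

approximately 13 years

Umbria Nova gains on the Northern Federation at 8.2% − 3% = 5.2 points a year.
At that relative rate the gap halves every 70/5.2 ≈ 13.46 years.
A 2× gap closes after 1 halving: 1 × 13.46 ≈ 13 years.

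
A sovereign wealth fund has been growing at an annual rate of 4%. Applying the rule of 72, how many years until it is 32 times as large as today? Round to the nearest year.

Doubling time ≈ 72/4 = 18.00 years.
32 = 2^5, so 5 doublings → 90 years.

≈ 90 years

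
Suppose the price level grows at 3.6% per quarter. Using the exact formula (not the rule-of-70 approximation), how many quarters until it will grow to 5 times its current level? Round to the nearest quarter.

t = ln(5) / ln(1 + 0.036) = 1.6094 / 0.035367 ≈ 45.51.
≈ 46 quarters.

46 quarters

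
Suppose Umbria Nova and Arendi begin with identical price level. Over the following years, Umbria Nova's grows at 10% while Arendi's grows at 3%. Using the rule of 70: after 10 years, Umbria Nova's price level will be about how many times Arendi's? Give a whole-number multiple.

≈ 2 times

Only the 7-point difference matters.
70/7 ≈ 10.00 years per doubling of the ratio; 10 years gives 1.00 doublings, so ≈ 2×.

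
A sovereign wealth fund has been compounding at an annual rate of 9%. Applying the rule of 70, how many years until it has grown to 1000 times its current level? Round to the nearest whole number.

around 78 years

Doubling time ≈ 70/9 = 7.78 years.
1000× is log₂ 1000 ≈ 9.97 doublings, so ≈ 9.97 × 7.78 = 78 years.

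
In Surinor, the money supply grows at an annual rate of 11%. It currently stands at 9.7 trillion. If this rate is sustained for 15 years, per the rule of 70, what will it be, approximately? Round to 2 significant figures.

It doubles every 70/11 ≈ 6.36 years, so 15 years is 2.36 doublings.
2^2.36 ≈ 5.13; 9.7 × 5.13 ≈ 50 trillion.

about 50 trillion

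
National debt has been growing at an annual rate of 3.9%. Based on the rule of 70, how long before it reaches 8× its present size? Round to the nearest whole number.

54 years

One doubling takes 70/3.9 = 17.95 years.
8× is 3 doublings, so 3 × 17.95 ≈ 54 years.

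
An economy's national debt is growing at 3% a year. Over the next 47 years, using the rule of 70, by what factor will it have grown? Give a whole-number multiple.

Doubling time ≈ 70/3 = 23.33 years.
47/23.33 ≈ 2 doublings, so about 2^2 = 4×.

around 4 times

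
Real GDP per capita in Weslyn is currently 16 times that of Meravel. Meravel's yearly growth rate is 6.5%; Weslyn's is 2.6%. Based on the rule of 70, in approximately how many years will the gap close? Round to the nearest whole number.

72 years

What matters is the difference: 3.9 pp.
Rule of 70 on the gap: the ratio halves every 70/3.9 ≈ 17.95 years.
A 16 times gap closes after 4 halvings: 4 × 17.95 ≈ 72 years.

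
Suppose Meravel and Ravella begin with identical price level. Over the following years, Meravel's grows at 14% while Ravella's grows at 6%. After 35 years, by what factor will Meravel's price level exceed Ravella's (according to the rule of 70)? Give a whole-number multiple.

Rate gap = 14% − 6% = 8 points.
The ratio doubles every 70/8 ≈ 8.75 years.
35/8.75 ≈ 4.00 doublings → ratio ≈ 2^4.00 ≈ 16.

16 times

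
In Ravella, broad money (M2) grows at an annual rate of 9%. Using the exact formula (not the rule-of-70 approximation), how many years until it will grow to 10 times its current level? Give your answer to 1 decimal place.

t = ln(10) / ln(1 + 0.09) = 2.3026 / 0.086178 ≈ 26.72.

26.7 years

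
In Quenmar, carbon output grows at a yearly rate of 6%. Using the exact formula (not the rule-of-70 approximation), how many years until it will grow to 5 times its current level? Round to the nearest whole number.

t = ln(5) / ln(1 + 0.06) = 1.6094 / 0.058269 ≈ 27.62.
≈ 28 years.

28 years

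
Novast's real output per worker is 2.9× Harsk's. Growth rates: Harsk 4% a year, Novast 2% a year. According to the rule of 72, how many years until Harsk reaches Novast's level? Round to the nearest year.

roughly 55 years

The growth-rate gap is 4% − 2% = 2 percentage points.
So the ratio between them halves every 72/2 ≈ 36.00 years.
A 2.9× gap takes log₂(2.9) ≈ 1.54 halvings to close: 1.54 × 36.00 ≈ 55 years.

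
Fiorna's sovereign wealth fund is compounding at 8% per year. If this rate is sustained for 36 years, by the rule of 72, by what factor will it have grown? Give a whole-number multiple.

At 8% one doubling takes ≈ 9.00 years; 36 years is 4 of them, so ×16.

16 times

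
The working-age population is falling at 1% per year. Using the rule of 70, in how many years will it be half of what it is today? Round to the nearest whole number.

Falling at 1%, it halves about every 70/1 = 70.00 years.

roughly 70 years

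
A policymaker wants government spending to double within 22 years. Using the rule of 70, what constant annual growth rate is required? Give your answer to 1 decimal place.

roughly 3.2%

70 / 22 ≈ 3.18, so about 3.2% a year.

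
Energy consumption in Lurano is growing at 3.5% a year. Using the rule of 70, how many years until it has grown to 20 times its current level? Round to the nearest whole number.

At 3.5% it doubles every 70/3.5 ≈ 20.00 years.
Reaching 20× takes log₂(20) ≈ 4.32 doublings.
4.32 × 20.00 ≈ 86 years.

about 86 years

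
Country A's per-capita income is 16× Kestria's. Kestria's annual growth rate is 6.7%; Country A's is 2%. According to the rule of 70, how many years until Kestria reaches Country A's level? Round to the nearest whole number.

60 years

Kestria gains on Country A at 6.7% − 2% = 4.7 points a year.
At that relative rate the gap halves every 70/4.7 ≈ 14.89 years.
A 16× gap closes after 4 halvings: 4 × 14.89 ≈ 60 years.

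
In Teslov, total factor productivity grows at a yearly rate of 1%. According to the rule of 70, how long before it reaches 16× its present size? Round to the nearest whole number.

around 280 years

One doubling takes 70/1 = 70.00 years.
16× is 4 doublings, so 4 × 70.00 ≈ 280 years.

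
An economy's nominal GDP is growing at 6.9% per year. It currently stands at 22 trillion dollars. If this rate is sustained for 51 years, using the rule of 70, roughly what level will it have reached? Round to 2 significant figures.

Doubling time ≈ 70/6.9 = 10.14 years.
51 years is 51/10.14 ≈ 5.03 doublings, a factor of 2^5.03 ≈ 32.67.
22 × 32.67 ≈ 720 trillion dollars.

≈ 720 trillion dollars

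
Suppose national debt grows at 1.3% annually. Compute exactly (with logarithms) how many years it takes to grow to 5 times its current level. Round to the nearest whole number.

125 years

t = ln(5) / ln(1 + 0.013) = 1.6094 / 0.012916 ≈ 124.61.
≈ 125 years.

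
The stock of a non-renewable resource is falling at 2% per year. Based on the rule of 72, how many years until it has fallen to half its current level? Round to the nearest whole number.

Falling at 2%, it halves about every 72/2 = 36.00 years.

≈ 36 years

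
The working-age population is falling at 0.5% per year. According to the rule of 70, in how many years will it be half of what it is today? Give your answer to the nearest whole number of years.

about 140 years

Falling at 0.5%, it halves about every 70/0.5 = 140.00 years.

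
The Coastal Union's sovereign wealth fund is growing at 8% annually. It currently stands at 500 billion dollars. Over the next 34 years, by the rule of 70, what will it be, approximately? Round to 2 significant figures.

about 7400 billion dollars

Doubling time ≈ 70/8 = 8.75 years.
34 years is 34/8.75 ≈ 3.89 doublings, a factor of 2^3.89 ≈ 14.83.
500 × 14.83 ≈ 7400 billion dollars.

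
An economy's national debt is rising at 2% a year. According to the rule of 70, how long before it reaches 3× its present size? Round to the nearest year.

One doubling takes 70/2 = 35.00 years.
Reaching 3× takes log₂(3) ≈ 1.58 doublings.
1.58 × 35.00 ≈ 55 years.

roughly 55 years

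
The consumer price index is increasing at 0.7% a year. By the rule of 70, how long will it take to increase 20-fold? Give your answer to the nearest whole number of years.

≈ 432 years

At 0.7% it doubles every 70/0.7 ≈ 100.00 years.
Reaching 20× takes log₂(20) ≈ 4.32 doublings.
4.32 × 100.00 ≈ 432 years.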